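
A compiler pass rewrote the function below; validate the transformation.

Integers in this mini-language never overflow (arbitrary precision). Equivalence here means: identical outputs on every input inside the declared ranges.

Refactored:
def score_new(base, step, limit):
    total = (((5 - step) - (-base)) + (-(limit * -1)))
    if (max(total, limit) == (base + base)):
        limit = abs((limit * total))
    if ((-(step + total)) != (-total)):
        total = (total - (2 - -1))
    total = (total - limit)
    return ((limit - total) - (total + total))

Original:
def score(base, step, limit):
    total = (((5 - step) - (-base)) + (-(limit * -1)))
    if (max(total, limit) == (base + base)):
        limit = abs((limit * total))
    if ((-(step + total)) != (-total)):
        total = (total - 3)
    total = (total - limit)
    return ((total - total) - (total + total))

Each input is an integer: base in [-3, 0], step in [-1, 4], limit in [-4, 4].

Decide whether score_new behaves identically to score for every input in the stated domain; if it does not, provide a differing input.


These are not equivalent — on base=-3, step=-1, limit=-4 the outputs split (0 vs -4).
score: total := -1 | (max(total, limit) == (base + base)): false | ((-(step + total)) != (-total)): true | total := -4 | total := 0 | result 0
score_new: total := -1 | (max(total, limit) == (base + base)): false | ((-(step + total)) != (-total)): true | total := -4 | total := 0 | result -4
verdict: not equivalent; witness: base=-3, step=-1, limit=-4


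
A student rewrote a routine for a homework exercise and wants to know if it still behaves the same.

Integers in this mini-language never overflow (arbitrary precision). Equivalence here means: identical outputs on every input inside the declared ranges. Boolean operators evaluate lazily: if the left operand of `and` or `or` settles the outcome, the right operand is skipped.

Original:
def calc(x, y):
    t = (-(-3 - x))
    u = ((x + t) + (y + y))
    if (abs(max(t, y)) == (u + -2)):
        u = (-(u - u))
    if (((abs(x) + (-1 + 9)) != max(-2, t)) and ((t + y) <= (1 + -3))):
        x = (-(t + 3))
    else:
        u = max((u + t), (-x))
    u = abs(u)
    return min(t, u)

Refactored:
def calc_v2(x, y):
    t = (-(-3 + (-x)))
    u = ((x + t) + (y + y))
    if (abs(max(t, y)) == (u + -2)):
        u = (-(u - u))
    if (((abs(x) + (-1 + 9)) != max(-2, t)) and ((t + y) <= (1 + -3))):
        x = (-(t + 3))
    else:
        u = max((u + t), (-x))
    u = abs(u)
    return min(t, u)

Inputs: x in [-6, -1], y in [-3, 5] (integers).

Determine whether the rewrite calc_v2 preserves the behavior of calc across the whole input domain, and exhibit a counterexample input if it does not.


Comparing the listings, the differences include: arithmetic usage differs.
Tracing x=-1, y=4: calc: t=2, then u=9, then (abs(max(t, y)) == (u + -2)) is false, then (((abs(x) + (-1 + 9)) != max(-2, t)) and ((t + y) <= (1 + -3))) is false, then u=11, then u=11, then returns 2 | calc_v2: t=2, then u=9, then (abs(max(t, y)) == (u + -2)) is false, then (((abs(x) + (-1 + 9)) != max(-2, t)) and ((t + y) <= (1 + -3))) is false, then u=11, then u=11, then returns 2 — matching result 2.
Sweeping the whole domain (54 inputs) finds no disagreement.
verdict: equivalent


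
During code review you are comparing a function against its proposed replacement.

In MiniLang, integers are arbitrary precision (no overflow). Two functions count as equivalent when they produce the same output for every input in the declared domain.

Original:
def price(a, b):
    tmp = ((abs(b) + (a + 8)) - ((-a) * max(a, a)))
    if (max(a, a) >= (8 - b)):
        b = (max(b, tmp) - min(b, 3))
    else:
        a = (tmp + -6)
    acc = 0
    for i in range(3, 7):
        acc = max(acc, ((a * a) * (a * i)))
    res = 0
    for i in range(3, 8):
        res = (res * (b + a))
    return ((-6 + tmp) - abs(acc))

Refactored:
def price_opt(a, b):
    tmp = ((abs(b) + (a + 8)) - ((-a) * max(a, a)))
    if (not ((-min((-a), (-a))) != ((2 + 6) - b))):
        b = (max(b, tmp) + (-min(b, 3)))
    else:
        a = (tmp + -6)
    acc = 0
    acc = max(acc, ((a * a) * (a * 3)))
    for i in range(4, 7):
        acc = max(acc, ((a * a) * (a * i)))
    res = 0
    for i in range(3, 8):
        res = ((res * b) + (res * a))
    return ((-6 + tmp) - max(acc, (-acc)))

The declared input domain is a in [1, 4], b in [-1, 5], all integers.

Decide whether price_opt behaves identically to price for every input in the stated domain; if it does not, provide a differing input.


Not equivalent: a=4, b=5 separates them (-357 vs -118071).
price: tmp = 33; (max(a, a) >= (8 - b)) -> true; b = 30; acc = 0; [i=3]; acc = 192; [i=4]; acc = 256; [i=5]; acc = 320; [i=6]; acc = 384; res = 0; [i=3]; res = 0; [i=4]; res = 0; [i=5]; res = 0; [i=6]; res = 0; [i=7]; res = 0; return -357
price_opt: tmp = 33; (not ((-min((-a), (-a))) != ((2 + 6) - b))) -> false; a = 27; acc = 0; acc = 59049; [i=4]; acc = 78732; [i=5]; acc = 98415; [i=6]; acc = 118098; res = 0; [i=3]; res = 0; [i=4]; res = 0; [i=5]; res = 0; [i=6]; res = 0; [i=7]; res = 0; return -118071
verdict: not equivalent; witness: a=4, b=5


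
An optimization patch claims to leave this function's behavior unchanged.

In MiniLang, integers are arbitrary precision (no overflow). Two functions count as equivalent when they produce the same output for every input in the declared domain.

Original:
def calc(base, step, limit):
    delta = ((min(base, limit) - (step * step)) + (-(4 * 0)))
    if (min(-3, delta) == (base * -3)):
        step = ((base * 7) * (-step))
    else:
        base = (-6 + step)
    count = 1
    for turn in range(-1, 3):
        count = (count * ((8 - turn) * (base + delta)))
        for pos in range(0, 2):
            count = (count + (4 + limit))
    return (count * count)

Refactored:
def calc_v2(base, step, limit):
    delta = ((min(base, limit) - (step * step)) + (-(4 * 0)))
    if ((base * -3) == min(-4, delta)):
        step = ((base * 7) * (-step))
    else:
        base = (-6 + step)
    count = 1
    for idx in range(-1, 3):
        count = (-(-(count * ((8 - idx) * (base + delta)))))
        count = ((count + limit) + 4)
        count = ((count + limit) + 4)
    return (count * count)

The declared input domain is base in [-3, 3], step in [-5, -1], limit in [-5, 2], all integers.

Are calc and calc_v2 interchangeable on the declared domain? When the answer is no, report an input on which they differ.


The rewrite breaks on base=1, step=-2, limit=1, where the results are 532409476 and 1588213307531236.
calc: delta := -3 | (min(-3, delta) == (base * -3)): true | step := 14 | count := 1 | iter turn=-1: | count := -18 | iter pos=0: | count := -13 | iter pos=1: | count := -8 | iter turn=0: | count := 128 | iter pos=0: | count := 133 | iter pos=1: | count := 138 | iter turn=1: | count := -1932 | iter pos=0: | count := -1927 | iter pos=1: | count := -1922 | iter turn=2: | count := 23064 | iter pos=0: | count := 23069 | iter pos=1: | count := 23074 | result 532409476
calc_v2: delta := -3 | ((base * -3) == min(-4, delta)): false | base := -8 | count := 1 | iter idx=-1: | count := -99 | count := -94 | count := -89 | iter idx=0: | count := 7832 | count := 7837 | count := 7842 | iter idx=1: | count := -603834 | count := -603829 | count := -603824 | iter idx=2: | count := 39852384 | count := 39852389 | count := 39852394 | result 1588213307531236
verdict: not equivalent; witness: base=1, step=-2, limit=1


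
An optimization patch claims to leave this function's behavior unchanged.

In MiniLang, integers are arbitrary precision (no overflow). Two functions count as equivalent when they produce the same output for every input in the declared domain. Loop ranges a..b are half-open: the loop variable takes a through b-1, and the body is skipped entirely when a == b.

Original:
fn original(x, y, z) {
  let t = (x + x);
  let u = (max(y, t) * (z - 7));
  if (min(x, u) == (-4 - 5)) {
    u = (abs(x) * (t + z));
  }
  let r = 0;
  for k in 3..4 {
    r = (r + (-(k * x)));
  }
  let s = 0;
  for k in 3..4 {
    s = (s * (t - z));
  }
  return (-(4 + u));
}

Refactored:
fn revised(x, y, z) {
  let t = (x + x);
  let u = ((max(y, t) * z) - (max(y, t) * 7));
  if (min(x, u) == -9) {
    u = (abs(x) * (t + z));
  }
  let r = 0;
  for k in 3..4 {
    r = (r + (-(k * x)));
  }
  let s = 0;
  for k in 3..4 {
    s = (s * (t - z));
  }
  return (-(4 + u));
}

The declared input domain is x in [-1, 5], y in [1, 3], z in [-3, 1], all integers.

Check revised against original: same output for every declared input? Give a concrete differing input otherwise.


The two are interchangeable: min/max/abs usage differs; arithmetic usage differs; constant usage differs, and every declared input agrees.
One worked example (x=4, y=2, z=-1) — original: t := 8 | u := -64 | (min(x, u) == (-4 - 5)): false | r := 0 | iter k=3: | r := -12 | s := 0 | iter k=3: | s := 0 | result 60; revised: t := 8 | u := -64 | (min(x, u) == -9): false | r := 0 | iter k=3: | r := -12 | s := 0 | iter k=3: | s := 0 | result 60; agreement on 60.
Every one of the 105 inputs gives matching results.
verdict: equivalent


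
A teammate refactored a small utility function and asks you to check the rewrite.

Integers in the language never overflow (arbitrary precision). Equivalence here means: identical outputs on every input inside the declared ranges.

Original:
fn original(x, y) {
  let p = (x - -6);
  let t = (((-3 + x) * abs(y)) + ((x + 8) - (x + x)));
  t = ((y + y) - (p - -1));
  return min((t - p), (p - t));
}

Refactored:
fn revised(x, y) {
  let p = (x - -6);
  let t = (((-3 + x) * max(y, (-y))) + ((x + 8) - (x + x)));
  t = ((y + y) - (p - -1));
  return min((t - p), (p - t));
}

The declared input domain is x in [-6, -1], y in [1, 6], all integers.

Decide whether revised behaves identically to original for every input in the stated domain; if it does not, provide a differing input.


Side by side, the visible changes include: min/max/abs usage differs.
As a probe, take x=-6, y=4: original runs p := 0 | t := -22 | t := 7 | result -7; revised runs p := 0 | t := -22 | t := 7 | result -7; both end at -7.
Every one of the 36 inputs gives matching results.
verdict: equivalent


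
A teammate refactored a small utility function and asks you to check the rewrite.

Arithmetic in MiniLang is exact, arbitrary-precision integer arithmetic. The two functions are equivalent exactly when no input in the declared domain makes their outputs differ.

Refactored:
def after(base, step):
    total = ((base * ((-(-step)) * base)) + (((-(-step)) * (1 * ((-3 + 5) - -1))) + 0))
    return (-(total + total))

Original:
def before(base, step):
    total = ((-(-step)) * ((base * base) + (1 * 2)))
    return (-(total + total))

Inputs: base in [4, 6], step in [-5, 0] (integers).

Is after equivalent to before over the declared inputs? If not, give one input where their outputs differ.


Take base=4, step=-5.
before: total=-90, then returns 180
after: total=-95, then returns 190
180 vs 190 — the two versions disagree here.
verdict: not equivalent; witness: base=4, step=-5


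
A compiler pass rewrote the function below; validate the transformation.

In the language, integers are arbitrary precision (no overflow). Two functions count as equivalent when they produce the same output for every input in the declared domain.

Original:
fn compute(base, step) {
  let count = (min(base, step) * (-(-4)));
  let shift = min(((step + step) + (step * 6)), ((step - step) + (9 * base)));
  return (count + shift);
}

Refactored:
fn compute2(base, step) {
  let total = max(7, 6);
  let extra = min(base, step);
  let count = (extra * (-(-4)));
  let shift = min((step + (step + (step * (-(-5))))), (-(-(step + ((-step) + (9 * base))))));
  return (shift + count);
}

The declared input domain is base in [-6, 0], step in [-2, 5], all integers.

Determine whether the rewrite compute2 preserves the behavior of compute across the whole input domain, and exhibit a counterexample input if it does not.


Take base=-1, step=-2.
compute: count := -8 | shift := -16 | result -24
compute2: total := 7 | extra := -2 | count := -8 | shift := -14 | result -22
-24 against -22: the behavior changed.
verdict: not equivalent; witness: base=-1, step=-2


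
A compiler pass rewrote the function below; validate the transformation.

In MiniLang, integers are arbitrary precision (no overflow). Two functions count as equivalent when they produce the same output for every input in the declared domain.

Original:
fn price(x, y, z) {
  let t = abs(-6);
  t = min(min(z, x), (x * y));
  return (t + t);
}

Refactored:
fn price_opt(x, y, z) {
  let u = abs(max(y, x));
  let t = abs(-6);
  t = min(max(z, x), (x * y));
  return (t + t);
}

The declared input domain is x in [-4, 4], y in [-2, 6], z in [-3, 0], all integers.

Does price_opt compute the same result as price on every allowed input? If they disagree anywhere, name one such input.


Evaluate both at x=-4, y=-2, z=-3.
price: t becomes 6; next t becomes -4; next final value -8
price_opt: u becomes 2; next t becomes 6; next t becomes -3; next final value -6
-8 vs -6 — the two versions disagree here.
verdict: not equivalent; witness: x=-4, y=-2, z=-3


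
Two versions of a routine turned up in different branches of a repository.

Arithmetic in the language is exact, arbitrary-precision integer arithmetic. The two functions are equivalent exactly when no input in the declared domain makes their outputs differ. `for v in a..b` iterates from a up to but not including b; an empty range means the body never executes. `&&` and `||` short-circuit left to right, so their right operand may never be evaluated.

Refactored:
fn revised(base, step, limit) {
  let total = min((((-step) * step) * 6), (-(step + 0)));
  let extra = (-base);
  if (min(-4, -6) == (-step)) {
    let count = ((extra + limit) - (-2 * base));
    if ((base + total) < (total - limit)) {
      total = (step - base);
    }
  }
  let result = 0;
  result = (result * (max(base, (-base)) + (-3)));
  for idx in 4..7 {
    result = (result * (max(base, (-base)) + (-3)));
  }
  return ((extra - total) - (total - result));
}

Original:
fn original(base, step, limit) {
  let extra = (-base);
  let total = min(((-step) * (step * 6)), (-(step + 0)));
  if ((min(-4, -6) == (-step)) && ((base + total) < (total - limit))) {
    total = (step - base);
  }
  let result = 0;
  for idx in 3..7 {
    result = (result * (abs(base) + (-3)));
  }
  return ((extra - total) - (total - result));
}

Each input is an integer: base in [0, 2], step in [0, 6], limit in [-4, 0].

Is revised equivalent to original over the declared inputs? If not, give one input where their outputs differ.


Behavior is preserved: although arithmetic usage differs; and local variable names differ; and min/max/abs usage differs; and boolean connective usage differs; and constant usage differs; and loop structure differs; and statement counts differ; and branching structure differs, the outputs never diverge.
Tracing base=1, step=3, limit=-1: original: extra becomes -1; next total becomes -54; next ((min(-4, -6) == (-step)) && ((base + total) < (total - limit))) evaluates to false; next result becomes 0; next at idx=3:; next result becomes 0; next at idx=4:; next result becomes 0; next at idx=5:; next result becomes 0; next at idx=6:; next result becomes 0; next final value 107 | revised: total becomes -54; next extra becomes -1; next (min(-4, -6) == (-step)) evaluates to false; next result becomes 0; next result becomes 0; next at idx=4:; next result becomes 0; next at idx=5:; next result becomes 0; next at idx=6:; next result becomes 0; next final value 107 — matching result 107.
Across all 105 domain points the two functions coincide.
verdict: equivalent


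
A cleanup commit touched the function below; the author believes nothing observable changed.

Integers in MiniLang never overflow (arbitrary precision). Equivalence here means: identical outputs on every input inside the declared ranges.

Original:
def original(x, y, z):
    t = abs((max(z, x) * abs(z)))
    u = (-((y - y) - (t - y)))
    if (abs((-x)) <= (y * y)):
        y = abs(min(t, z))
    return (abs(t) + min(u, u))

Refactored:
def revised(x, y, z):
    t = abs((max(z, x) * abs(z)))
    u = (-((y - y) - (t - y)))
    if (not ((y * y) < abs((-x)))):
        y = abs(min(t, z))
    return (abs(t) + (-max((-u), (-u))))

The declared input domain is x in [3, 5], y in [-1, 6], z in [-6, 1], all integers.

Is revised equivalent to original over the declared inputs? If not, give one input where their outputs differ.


This is a faithful refactor — boolean connective usage differs; comparison usage differs; min/max/abs usage differs, but the computed results match everywhere.
Tracing x=5, y=5, z=-4: original: t = 20; u = 15; (abs((-x)) <= (y * y)) -> true; y = 4; return 35 | revised: t = 20; u = 15; (not ((y * y) < abs((-x)))) -> true; y = 4; return 35 — matching result 35.
Checked all 192 inputs in the declared domain: the outputs agree on every one.
verdict: equivalent


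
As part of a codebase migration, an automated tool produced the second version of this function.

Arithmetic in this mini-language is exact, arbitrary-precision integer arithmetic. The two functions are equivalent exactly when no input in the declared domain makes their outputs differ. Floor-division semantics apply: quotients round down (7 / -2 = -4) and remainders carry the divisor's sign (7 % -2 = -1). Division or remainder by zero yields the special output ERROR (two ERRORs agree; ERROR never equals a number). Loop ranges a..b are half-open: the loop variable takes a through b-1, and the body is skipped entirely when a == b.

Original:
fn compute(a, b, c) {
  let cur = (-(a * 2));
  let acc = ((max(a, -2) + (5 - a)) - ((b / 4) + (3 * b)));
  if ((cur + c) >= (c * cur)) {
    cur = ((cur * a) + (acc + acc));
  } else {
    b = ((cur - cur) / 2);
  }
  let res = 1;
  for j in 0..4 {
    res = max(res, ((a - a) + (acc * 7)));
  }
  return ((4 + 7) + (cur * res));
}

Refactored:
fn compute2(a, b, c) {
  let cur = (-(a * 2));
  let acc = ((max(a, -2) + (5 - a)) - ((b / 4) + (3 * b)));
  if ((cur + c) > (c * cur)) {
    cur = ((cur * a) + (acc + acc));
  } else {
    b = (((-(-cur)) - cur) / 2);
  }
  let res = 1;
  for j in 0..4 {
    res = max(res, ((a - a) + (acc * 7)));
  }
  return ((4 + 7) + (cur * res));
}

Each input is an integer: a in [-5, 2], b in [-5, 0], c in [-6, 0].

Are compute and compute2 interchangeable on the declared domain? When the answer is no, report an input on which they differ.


The rewrite breaks on a=0, b=-5, c=0, where the results are 6787 and 11.
compute: cur=0, then acc=22, then ((cur + c) >= (c * cur)) is true, then cur=44, then res=1, then (j=0), then res=154, then (j=1), then res=154, then (j=2), then res=154, then (j=3), then res=154, then returns 6787
compute2: cur=0, then acc=22, then ((cur + c) > (c * cur)) is false, then b=0, then res=1, then (j=0), then res=154, then (j=1), then res=154, then (j=2), then res=154, then (j=3), then res=154, then returns 11
verdict: not equivalent; witness: a=0, b=-5, c=0


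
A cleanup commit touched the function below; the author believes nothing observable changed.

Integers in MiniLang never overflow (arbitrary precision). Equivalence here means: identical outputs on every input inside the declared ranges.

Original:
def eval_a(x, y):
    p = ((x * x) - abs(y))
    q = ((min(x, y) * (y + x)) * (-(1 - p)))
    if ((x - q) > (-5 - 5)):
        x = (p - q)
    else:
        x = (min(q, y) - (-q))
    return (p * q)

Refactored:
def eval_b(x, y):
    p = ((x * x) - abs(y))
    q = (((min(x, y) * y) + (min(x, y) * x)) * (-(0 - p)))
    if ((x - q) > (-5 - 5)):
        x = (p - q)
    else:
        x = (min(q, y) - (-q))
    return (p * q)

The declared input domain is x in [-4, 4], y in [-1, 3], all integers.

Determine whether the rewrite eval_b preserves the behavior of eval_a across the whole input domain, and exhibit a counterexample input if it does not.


Consider the input x=-4, y=-1.
eval_a: p := 15 | q := 280 | ((x - q) > (-5 - 5)): false | x := 279 | result 4200
eval_b: p := 15 | q := 300 | ((x - q) > (-5 - 5)): false | x := 299 | result 4500
4200 and 4500 differ, so these are not the same function on this domain.
verdict: not equivalent; witness: x=-4, y=-1


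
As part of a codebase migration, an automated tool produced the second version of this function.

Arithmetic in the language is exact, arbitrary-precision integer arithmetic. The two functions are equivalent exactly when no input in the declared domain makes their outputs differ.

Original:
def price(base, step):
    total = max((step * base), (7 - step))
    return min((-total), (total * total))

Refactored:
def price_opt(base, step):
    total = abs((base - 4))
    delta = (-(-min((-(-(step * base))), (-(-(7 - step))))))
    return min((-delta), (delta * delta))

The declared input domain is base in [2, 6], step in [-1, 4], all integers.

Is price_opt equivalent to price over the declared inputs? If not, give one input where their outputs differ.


There is a counterexample at base=2, step=-1: -8 on one side, 2 on the other.
price: total := 8 | result -8
price_opt: total := 2 | delta := -2 | result 2
verdict: not equivalent; witness: base=2, step=-1


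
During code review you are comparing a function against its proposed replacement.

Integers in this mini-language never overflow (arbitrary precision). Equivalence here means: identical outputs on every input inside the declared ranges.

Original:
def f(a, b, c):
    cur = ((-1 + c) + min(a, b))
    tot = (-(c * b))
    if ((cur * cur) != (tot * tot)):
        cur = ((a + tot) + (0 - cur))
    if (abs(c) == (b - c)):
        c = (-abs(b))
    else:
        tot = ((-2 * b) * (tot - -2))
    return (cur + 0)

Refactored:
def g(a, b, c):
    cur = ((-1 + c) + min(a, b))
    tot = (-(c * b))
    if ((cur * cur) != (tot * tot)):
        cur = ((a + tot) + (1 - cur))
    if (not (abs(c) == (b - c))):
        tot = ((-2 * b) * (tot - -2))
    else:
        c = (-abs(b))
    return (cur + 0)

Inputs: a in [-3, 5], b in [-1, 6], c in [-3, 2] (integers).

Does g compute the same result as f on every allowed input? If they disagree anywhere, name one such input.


a=-3, b=-1, c=-3 yields 1 from f but 2 from g.
verdict: not equivalent; witness: a=-3, b=-1, c=-3


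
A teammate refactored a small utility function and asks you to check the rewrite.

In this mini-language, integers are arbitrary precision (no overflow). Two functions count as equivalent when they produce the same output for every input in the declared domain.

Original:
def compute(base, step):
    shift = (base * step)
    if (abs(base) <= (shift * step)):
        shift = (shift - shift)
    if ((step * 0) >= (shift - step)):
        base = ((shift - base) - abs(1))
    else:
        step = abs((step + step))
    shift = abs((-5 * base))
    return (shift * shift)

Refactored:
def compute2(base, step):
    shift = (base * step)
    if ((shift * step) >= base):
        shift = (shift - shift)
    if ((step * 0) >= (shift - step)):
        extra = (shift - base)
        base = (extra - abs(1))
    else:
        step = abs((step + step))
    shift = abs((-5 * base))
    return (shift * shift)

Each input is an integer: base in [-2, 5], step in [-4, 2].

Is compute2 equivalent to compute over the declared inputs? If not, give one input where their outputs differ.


Input base=-1, step=1: 25 from compute versus 0 from compute2.
verdict: not equivalent; witness: base=-1, step=1


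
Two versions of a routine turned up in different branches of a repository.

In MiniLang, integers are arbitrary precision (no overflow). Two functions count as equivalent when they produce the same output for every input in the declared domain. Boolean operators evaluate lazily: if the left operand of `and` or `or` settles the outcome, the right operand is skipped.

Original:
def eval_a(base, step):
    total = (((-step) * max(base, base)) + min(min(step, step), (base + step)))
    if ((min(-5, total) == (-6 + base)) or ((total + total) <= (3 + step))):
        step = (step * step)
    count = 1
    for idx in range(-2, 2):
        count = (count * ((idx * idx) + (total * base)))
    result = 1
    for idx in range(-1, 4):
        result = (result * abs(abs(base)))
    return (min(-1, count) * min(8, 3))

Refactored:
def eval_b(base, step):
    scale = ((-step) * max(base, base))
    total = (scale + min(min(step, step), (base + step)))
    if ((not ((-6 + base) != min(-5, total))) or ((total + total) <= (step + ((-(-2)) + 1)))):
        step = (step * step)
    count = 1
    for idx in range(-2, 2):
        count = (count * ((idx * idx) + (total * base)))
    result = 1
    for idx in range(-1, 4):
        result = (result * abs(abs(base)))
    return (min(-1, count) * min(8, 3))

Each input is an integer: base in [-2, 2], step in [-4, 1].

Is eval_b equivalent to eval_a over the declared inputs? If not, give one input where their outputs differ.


The two are interchangeable: boolean connective usage differs, constant usage differs, statement counts differ, arithmetic usage differs, local variable names differ, comparison usage differs, and every declared input agrees.
As a probe, take base=1, step=-4: eval_a runs total=0, then ((min(-5, total) == (-6 + base)) or ((total + total) <= (3 + step))) is true, then step=16, then count=1, then (idx=-2), then count=4, then (idx=-1), then count=4, then (idx=0), then count=0, then (idx=1), then count=0, then result=1, then (idx=-1), then result=1, then (idx=0), then result=1, then (idx=1), then result=1, then (idx=2), then result=1, then (idx=3), then result=1, then returns -3; eval_b runs scale=4, then total=0, then ((not ((-6 + base) != min(-5, total))) or ((total + total) <= (step + ((-(-2)) + 1)))) is true, then step=16, then count=1, then (idx=-2), then count=4, then (idx=-1), then count=4, then (idx=0), then count=0, then (idx=1), then count=0, then result=1, then (idx=-1), then result=1, then (idx=0), then result=1, then (idx=1), then result=1, then (idx=2), then result=1, then (idx=3), then result=1, then returns -3; both end at -3.
Across all 30 domain points the two functions coincide.
verdict: equivalent


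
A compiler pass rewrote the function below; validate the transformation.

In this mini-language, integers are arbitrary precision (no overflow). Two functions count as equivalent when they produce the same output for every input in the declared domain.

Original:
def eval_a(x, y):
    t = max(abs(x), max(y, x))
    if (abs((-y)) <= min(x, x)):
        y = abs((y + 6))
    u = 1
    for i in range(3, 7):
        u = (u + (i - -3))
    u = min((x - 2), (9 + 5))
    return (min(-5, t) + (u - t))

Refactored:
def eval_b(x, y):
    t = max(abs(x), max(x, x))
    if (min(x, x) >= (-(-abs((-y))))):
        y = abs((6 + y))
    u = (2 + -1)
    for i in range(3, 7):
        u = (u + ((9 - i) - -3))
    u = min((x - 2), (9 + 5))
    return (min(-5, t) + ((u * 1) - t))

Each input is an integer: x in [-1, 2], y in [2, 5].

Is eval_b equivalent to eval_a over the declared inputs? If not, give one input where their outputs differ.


Run the pair on x=-1, y=2.
eval_a: t = 2; (abs((-y)) <= min(x, x)) -> false; u = 1; [i=3]; u = 7; [i=4]; u = 14; [i=5]; u = 22; [i=6]; u = 31; u = -3; return -10
eval_b: t = 1; (min(x, x) >= (-(-abs((-y))))) -> false; u = 1; [i=3]; u = 10; [i=4]; u = 18; [i=5]; u = 25; [i=6]; u = 31; u = -3; return -9
-10 against -9: the behavior changed.
verdict: not equivalent; witness: x=-1, y=2


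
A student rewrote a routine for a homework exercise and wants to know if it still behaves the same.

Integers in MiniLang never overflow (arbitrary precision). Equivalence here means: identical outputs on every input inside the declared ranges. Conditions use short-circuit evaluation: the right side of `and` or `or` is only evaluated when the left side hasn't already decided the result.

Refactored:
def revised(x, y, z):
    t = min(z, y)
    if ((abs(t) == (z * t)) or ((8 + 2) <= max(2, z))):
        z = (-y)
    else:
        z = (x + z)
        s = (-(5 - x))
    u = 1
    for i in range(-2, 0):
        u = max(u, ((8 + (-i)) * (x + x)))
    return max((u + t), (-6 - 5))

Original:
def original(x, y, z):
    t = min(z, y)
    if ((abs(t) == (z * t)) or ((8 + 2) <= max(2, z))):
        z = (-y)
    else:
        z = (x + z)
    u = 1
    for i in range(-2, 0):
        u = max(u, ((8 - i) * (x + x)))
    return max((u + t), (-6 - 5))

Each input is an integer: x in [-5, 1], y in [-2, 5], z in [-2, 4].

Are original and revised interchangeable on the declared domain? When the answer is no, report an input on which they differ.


Comparing the listings, the differences include: arithmetic usage differs; also statement counts differ; also constant usage differs; also local variable names differ.
Tracing x=1, y=0, z=1: original: t := 0 | ((abs(t) == (z * t)) or ((8 + 2) <= max(2, z))): true | z := 0 | u := 1 | iter i=-2: | u := 20 | iter i=-1: | u := 20 | result 20 | revised: t := 0 | ((abs(t) == (z * t)) or ((8 + 2) <= max(2, z))): true | z := 0 | u := 1 | iter i=-2: | u := 20 | iter i=-1: | u := 20 | result 20 — matching result 20.
Every one of the 392 inputs gives matching results.
verdict: equivalent


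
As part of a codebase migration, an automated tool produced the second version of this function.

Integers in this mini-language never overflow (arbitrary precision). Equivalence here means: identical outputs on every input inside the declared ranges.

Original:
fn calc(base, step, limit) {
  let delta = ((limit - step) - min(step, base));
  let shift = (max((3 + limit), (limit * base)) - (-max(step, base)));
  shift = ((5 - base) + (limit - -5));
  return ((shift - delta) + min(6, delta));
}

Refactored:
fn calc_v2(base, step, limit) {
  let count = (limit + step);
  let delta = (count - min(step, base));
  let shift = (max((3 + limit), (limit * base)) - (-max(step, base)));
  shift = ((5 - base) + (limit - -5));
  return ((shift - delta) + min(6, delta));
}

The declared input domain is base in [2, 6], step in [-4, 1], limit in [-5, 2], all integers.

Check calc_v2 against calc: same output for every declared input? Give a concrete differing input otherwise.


These are not equivalent — on base=2, step=-4, limit=-1 the outputs split (6 vs 7).
calc: delta becomes 7; next shift becomes 4; next shift becomes 7; next final value 6
calc_v2: count becomes -5; next delta becomes -1; next shift becomes 4; next shift becomes 7; next final value 7
verdict: not equivalent; witness: base=2, step=-4, limit=-1


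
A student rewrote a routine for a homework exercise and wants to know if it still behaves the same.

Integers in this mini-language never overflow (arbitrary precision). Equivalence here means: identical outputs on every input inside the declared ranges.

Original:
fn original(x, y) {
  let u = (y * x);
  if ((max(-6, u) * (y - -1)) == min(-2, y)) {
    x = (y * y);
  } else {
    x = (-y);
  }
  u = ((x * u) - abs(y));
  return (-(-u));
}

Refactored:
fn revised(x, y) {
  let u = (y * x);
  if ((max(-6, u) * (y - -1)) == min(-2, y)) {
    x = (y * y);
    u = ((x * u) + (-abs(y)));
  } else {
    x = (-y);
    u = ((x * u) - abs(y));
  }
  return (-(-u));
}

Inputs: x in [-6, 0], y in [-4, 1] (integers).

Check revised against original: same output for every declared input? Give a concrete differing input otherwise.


Changes here: arithmetic usage differs; statement counts differ; min/max/abs usage differs; the full 42-point sweep finds no disagreement.
verdict: equivalent


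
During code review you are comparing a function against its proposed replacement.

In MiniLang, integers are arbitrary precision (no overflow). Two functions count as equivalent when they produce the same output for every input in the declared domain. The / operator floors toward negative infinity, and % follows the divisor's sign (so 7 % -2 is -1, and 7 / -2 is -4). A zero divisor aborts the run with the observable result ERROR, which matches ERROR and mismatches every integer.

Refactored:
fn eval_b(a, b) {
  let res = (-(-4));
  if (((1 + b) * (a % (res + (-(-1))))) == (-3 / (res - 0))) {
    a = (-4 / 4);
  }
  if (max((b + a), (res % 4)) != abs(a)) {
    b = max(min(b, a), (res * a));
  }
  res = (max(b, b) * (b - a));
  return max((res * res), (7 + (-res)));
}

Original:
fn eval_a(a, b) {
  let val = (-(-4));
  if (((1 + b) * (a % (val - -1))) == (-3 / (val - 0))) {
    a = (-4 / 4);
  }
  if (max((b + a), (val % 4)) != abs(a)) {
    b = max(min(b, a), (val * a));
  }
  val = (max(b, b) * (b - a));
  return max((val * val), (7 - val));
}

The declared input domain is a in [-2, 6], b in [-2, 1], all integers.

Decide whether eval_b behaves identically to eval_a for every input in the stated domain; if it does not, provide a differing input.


Comparing the listings, the differences include: local variable names differ, arithmetic usage differs.
As a probe, take a=0, b=1: eval_a runs val := 4 | (((1 + b) * (a % (val - -1))) == (-3 / (val - 0))): false | (max((b + a), (val % 4)) != abs(a)): true | b := 0 | val := 0 | result 7; eval_b runs res := 4 | (((1 + b) * (a % (res + (-(-1))))) == (-3 / (res - 0))): false | (max((b + a), (res % 4)) != abs(a)): true | b := 0 | res := 0 | result 7; both end at 7.
Every one of the 36 inputs gives matching results.
verdict: equivalent


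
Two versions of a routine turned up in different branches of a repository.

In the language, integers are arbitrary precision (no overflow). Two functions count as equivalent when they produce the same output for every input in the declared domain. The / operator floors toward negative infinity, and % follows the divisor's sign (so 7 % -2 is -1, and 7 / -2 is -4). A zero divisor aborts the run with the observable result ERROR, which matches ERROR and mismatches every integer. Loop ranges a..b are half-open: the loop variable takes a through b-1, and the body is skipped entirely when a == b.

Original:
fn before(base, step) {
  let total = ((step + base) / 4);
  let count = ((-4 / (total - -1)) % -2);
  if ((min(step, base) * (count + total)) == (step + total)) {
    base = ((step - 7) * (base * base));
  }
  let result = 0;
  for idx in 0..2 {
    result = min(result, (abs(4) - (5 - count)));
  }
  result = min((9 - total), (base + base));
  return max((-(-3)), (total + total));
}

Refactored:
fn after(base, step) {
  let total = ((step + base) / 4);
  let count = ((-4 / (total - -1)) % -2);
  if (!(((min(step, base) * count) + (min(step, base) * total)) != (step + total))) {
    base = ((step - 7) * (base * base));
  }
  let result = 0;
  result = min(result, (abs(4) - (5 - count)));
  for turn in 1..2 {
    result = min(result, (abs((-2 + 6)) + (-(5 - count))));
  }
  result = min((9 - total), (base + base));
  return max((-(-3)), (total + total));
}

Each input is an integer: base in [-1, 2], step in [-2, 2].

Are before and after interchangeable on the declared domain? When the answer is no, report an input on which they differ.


Reading the diff, among the changes: loop structure differs, plus arithmetic usage differs, plus statement counts differ, plus min/max/abs usage differs, plus local variable names differ, plus comparison usage differs, plus boolean connective usage differs, plus constant usage differs.
Spot check at base=2, step=1 — before: total becomes 0; next count becomes 0; next ((min(step, base) * (count + total)) == (step + total)) evaluates to false; next result becomes 0; next at idx=0:; next result becomes -1; next at idx=1:; next result becomes -1; next result becomes 4; next final value 3. after: total becomes 0; next count becomes 0; next (!(((min(step, base) * count) + (min(step, base) * total)) != (step + total))) evaluates to false; next result becomes 0; next result becomes -1; next at turn=1:; next result becomes -1; next result becomes 4; next final value 3. Both give 3.
Across all 20 domain points the two functions coincide.
verdict: equivalent


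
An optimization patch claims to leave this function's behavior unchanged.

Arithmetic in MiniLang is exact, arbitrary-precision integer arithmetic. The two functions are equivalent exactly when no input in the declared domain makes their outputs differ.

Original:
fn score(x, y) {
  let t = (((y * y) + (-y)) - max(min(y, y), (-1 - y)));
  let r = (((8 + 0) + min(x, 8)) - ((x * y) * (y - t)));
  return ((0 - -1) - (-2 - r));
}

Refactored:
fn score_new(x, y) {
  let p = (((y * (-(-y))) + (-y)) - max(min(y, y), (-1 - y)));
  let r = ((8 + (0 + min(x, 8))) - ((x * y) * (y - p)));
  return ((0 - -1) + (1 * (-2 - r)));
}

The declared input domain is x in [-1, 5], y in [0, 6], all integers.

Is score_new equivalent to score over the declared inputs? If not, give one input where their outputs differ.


The rewrite breaks on x=-1, y=0, where the results are 10 and -8.
score: t=0, then r=7, then returns 10
score_new: p=0, then r=7, then returns -8
verdict: not equivalent; witness: x=-1, y=0


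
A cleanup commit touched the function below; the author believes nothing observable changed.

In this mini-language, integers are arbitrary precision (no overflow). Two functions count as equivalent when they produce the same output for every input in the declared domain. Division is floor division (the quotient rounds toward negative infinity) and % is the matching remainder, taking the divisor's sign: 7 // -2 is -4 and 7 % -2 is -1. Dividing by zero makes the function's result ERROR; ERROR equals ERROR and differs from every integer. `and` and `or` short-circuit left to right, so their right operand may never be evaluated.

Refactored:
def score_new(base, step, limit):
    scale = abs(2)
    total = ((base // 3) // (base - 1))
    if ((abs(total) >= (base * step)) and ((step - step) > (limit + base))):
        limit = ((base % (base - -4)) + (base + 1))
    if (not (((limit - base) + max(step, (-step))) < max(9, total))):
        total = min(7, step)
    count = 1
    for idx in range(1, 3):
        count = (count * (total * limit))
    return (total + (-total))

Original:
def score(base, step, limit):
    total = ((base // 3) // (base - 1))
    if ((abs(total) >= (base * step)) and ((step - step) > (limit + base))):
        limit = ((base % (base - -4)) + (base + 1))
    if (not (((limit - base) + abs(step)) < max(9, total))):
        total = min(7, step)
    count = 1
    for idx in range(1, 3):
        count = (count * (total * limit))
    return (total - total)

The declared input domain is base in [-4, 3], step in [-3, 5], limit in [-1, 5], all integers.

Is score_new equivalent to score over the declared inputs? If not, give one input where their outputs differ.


Equivalent — the differences include statement counts differ, and local variable names differ, and constant usage differs, and arithmetic usage differs, and min/max/abs usage differs, yet no declared input distinguishes the two.
Tracing base=1, step=-2, limit=5: score: hits division by zero so the output is ERROR | score_new: scale becomes 2; next hits division by zero so the output is ERROR — matching result ERROR.
Sweeping the whole domain (504 inputs) finds no disagreement.
verdict: equivalent


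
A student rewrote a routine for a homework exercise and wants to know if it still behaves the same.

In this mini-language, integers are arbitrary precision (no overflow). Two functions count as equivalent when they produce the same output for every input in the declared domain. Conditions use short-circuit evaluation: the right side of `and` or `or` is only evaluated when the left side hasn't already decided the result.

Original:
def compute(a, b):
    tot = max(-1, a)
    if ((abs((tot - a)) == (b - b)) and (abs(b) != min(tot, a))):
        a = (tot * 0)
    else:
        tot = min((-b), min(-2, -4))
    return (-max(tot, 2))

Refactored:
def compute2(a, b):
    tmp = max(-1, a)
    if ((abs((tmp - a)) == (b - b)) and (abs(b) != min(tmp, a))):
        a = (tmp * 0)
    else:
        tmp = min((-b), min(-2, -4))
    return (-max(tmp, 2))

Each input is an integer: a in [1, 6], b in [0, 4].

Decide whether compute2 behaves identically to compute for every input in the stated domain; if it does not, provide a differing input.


Changes here: local variable names differ; the full 30-point sweep finds no disagreement.
verdict: equivalent
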